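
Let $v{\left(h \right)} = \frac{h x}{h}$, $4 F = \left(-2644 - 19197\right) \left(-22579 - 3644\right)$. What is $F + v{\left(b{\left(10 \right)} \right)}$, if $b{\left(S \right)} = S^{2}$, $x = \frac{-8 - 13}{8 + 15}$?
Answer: $\frac{13172940405}{92} \approx 1.4318 \cdot 10^{8}$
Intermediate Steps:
$x = - \frac{21}{23} \approx -0.91304$
$F = \frac{572736543}{4}$ ($F = \frac{\left(-2644 - 19197\right) \left(-22579 - 3644\right)}{4} = \frac{\left(-21841\right) \left(-26223\right)}{4} = \frac{1}{4} \cdot 572736543 = \frac{572736543}{4} \approx 1.4318 \cdot 10^{8}$)
$v{\left(h \right)} = - \frac{21}{23}$ ($v{\left(h \right)} = \frac{h \left(- \frac{21}{23}\right)}{h} = \frac{\left(- \frac{21}{23}\right) h}{h} = - \frac{21}{23}$)
$F + v{\left(b{\left(10 \right)} \right)} = \frac{572736543}{4} - \frac{21}{23} = \frac{13172940405}{92}$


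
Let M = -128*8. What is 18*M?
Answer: -18432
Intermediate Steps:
M = -1024
18*M = 18*(-1024) = -18432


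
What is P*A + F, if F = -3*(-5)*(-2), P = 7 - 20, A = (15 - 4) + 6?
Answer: -251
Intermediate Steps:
A = 17 (A = 11 + 6 = 17)
P = -13
F = -30 (F = 15*(-2) = -30)
P*A + F = -13*17 - 30 = -221 - 30 = -251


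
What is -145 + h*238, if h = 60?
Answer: 14135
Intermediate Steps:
-145 + h*238 = -145 + 60*238 = -145 + 14280 = 14135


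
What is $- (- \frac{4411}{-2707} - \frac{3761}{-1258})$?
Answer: $- \frac{15730065}{3405406} \approx -4.6191$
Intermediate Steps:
$- (- \frac{4411}{-2707} - \frac{3761}{-1258}) = - (\left(-4411\right) \left(- \frac{1}{2707}\right) - - \frac{3761}{1258}) = - (\frac{4411}{2707} + \frac{3761}{1258}) = \left(-1\right) \frac{15730065}{3405406} = - \frac{15730065}{3405406}$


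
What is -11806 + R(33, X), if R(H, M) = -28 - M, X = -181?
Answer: -11653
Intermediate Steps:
-11806 + R(33, X) = -11806 + (-28 - 1*(-181)) = -11806 + (-28 + 181) = -11806 + 153 = -11653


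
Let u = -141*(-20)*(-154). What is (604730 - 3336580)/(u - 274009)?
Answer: 2731850/708289 ≈ 3.8570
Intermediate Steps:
u = -434280 (u = 2820*(-154) = -434280)
(604730 - 3336580)/(u - 274009) = (604730 - 3336580)/(-434280 - 274009) = -2731850/(-708289) = -2731850*(-1/708289) = 2731850/708289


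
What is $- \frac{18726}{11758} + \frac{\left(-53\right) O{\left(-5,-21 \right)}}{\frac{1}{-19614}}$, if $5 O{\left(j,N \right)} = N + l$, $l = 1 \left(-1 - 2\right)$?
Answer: $- \frac{146675264847}{29395} \approx -4.9898 \cdot 10^{6}$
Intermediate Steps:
$l = -3$ ($l = 1 \left(-1 - 2\right) = 1 \left(-3\right) = -3$)
$O{\left(j,N \right)} = - \frac{3}{5} + \frac{N}{5}$ ($O{\left(j,N \right)} = \frac{N - 3}{5} = \frac{-3 + N}{5} = - \frac{3}{5} + \frac{N}{5}$)
$- \frac{18726}{11758} + \frac{\left(-53\right) O{\left(-5,-21 \right)}}{\frac{1}{-19614}} = - \frac{18726}{11758} + \frac{\left(-53\right) \left(- \frac{3}{5} + \frac{1}{5} \left(-21\right)\right)}{\frac{1}{-19614}} = \left(-18726\right) \frac{1}{11758} + \frac{\left(-53\right) \left(- \frac{3}{5} - \frac{21}{5}\right)}{- \frac{1}{19614}} = - \frac{9363}{5879} + \left(-53\right) \left(- \frac{24}{5}\right) \left(-19614\right) = - \frac{9363}{5879} + \frac{1272}{5} \left(-19614\right) = - \frac{9363}{5879} - \frac{24949008}{5} = - \frac{146675264847}{29395}$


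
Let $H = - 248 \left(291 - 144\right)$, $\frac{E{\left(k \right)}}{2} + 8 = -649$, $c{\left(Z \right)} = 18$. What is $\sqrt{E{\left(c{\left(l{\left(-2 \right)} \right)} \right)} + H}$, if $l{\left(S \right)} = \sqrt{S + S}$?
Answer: $i \sqrt{37770} \approx 194.34 i$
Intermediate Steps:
$l{\left(S \right)} = \sqrt{2} \sqrt{S}$ ($l{\left(S \right)} = \sqrt{2 S} = \sqrt{2} \sqrt{S}$)
$E{\left(k \right)} = -1314$ ($E{\left(k \right)} = -16 + 2 \left(-649\right) = -16 - 1298 = -1314$)
$H = -36456$ ($H = \left(-248\right) 147 = -36456$)
$\sqrt{E{\left(c{\left(l{\left(-2 \right)} \right)} \right)} + H} = \sqrt{-1314 - 36456} = \sqrt{-37770} = i \sqrt{37770}$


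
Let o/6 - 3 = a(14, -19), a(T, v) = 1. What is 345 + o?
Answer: 369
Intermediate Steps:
o = 24 (o = 18 + 6*1 = 18 + 6 = 24)
345 + o = 345 + 24 = 369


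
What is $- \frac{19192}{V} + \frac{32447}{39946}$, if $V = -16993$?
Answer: $\frac{1318015503}{678802378} \approx 1.9417$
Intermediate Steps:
$- \frac{19192}{V} + \frac{32447}{39946} = - \frac{19192}{-16993} + \frac{32447}{39946} = \left(-19192\right) \left(- \frac{1}{16993}\right) + 32447 \cdot \frac{1}{39946} = \frac{19192}{16993} + \frac{32447}{39946} = \frac{1318015503}{678802378}$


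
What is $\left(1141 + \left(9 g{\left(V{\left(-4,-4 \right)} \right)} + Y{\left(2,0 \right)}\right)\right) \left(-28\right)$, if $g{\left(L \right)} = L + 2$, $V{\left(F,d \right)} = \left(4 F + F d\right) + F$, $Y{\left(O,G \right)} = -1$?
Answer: $-31416$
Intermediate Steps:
$V{\left(F,d \right)} = 5 F + F d$
$g{\left(L \right)} = 2 + L$
$\left(1141 + \left(9 g{\left(V{\left(-4,-4 \right)} \right)} + Y{\left(2,0 \right)}\right)\right) \left(-28\right) = \left(1141 + \left(9 \left(2 - 4 \left(5 - 4\right)\right) - 1\right)\right) \left(-28\right) = \left(1141 + \left(9 \left(2 - 4\right) - 1\right)\right) \left(-28\right) = \left(1141 + \left(9 \left(-2\right) - 1\right)\right) \left(-28\right) = \left(1141 - 19\right) \left(-28\right) = 1122 \left(-28\right) = -31416$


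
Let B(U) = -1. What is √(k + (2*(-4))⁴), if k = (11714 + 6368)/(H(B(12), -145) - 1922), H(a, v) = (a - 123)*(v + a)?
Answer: √29801649523/2697 ≈ 64.009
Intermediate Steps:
H(a, v) = (-123 + a)*(a + v)
k = 9041/8091 (k = (11714 + 6368)/(((-1)² - 123*(-1) - 123*(-145) - 1*(-145)) - 1922) = 18082/((1 + 123 + 17835 + 145) - 1922) = 18082/(18104 - 1922) = 18082/16182 = 18082*(1/16182) = 9041/8091 ≈ 1.1174)
√(k + (2*(-4))⁴) = √(9041/8091 + (2*(-4))⁴) = √(9041/8091 + (-8)⁴) = √(9041/8091 + 4096) = √(33149777/8091) = √29801649523/2697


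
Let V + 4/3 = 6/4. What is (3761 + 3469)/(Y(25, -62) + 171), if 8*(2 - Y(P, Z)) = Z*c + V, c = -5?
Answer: 347040/6443 ≈ 53.863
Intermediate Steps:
V = 1/6 (V = -4/3 + 6/4 = -4/3 + 6*(1/4) = -4/3 + 3/2 = 1/6 ≈ 0.16667)
Y(P, Z) = 95/48 + 5*Z/8 (Y(P, Z) = 2 - (Z*(-5) + 1/6)/8 = 2 - (-5*Z + 1/6)/8 = 2 - (1/6 - 5*Z)/8 = 2 + (-1/48 + 5*Z/8) = 95/48 + 5*Z/8)
(3761 + 3469)/(Y(25, -62) + 171) = (3761 + 3469)/((95/48 + (5/8)*(-62)) + 171) = 7230/((95/48 - 155/4) + 171) = 7230/(-1765/48 + 171) = 7230/(6443/48) = 7230*(48/6443) = 347040/6443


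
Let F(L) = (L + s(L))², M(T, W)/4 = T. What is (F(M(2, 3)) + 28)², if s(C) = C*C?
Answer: 27164944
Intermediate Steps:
M(T, W) = 4*T
s(C) = C²
F(L) = (L + L²)²
(F(M(2, 3)) + 28)² = ((4*2)²*(1 + 4*2)² + 28)² = (8²*(1 + 8)² + 28)² = (64*9² + 28)² = (64*81 + 28)² = (5184 + 28)² = 5212² = 27164944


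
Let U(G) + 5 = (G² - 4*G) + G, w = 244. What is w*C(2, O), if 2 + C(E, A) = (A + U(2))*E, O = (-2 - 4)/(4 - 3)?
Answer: -6832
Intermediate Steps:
O = -6 (O = -6/1 = -6*1 = -6)
U(G) = -5 + G² - 3*G (U(G) = -5 + ((G² - 4*G) + G) = -5 + (G² - 3*G) = -5 + G² - 3*G)
C(E, A) = -2 + E*(-7 + A) (C(E, A) = -2 + (A + (-5 + 2² - 3*2))*E = -2 + (A + (-5 + 4 - 6))*E = -2 + (A - 7)*E = -2 + (-7 + A)*E = -2 + E*(-7 + A))
w*C(2, O) = 244*(-2 - 7*2 - 6*2) = 244*(-2 - 14 - 12) = 244*(-28) = -6832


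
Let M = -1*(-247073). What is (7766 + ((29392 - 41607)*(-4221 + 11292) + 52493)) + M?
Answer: -86064933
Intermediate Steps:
M = 247073
(7766 + ((29392 - 41607)*(-4221 + 11292) + 52493)) + M = (7766 + ((29392 - 41607)*(-4221 + 11292) + 52493)) + 247073 = (7766 + (-12215*7071 + 52493)) + 247073 = (7766 + (-86372265 + 52493)) + 247073 = (7766 - 86319772) + 247073 = -86312006 + 247073 = -86064933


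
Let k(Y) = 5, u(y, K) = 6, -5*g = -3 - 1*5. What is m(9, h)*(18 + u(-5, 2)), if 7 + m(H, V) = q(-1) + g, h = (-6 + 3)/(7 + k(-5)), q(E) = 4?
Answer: -168/5 ≈ -33.600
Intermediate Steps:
g = 8/5 (g = -(-3 - 1*5)/5 = -(-3 - 5)/5 = -⅕*(-8) = 8/5 ≈ 1.6000)
h = -¼ (h = (-6 + 3)/(7 + 5) = -3/12 = -3*1/12 = -¼ ≈ -0.25000)
m(H, V) = -7/5 (m(H, V) = -7 + (4 + 8/5) = -7 + 28/5 = -7/5)
m(9, h)*(18 + u(-5, 2)) = -7*(18 + 6)/5 = -7/5*24 = -168/5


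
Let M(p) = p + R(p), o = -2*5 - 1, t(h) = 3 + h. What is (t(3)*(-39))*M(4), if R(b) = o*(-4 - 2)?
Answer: -16380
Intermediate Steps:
o = -11 (o = -10 - 1 = -11)
R(b) = 66 (R(b) = -11*(-4 - 2) = -11*(-6) = 66)
M(p) = 66 + p (M(p) = p + 66 = 66 + p)
(t(3)*(-39))*M(4) = ((3 + 3)*(-39))*(66 + 4) = (6*(-39))*70 = -234*70 = -16380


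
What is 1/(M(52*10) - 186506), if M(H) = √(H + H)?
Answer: -93253/17392243498 - √65/8696121749 ≈ -5.3627e-6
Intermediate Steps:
M(H) = √2*√H (M(H) = √(2*H) = √2*√H)
1/(M(52*10) - 186506) = 1/(√2*√(52*10) - 186506) = 1/(√2*√520 - 186506) = 1/(√2*(2*√130) - 186506) = 1/(4*√65 - 186506) = 1/(-186506 + 4*√65)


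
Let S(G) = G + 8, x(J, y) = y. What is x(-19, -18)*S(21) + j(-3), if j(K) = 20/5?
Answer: -518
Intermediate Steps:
j(K) = 4 (j(K) = 20*(⅕) = 4)
S(G) = 8 + G
x(-19, -18)*S(21) + j(-3) = -18*(8 + 21) + 4 = -18*29 + 4 = -522 + 4 = -518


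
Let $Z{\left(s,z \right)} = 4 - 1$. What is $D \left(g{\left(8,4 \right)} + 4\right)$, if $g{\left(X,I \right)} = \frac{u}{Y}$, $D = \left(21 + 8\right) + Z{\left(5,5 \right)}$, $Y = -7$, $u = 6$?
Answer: $\frac{704}{7} \approx 100.57$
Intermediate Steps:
$Z{\left(s,z \right)} = 3$ ($Z{\left(s,z \right)} = 4 - 1 = 3$)
$D = 32$ ($D = \left(21 + 8\right) + 3 = 29 + 3 = 32$)
$g{\left(X,I \right)} = - \frac{6}{7}$ ($g{\left(X,I \right)} = \frac{6}{-7} = 6 \left(- \frac{1}{7}\right) = - \frac{6}{7}$)
$D \left(g{\left(8,4 \right)} + 4\right) = 32 \left(- \frac{6}{7} + 4\right) = 32 \cdot \frac{22}{7} = \frac{704}{7}$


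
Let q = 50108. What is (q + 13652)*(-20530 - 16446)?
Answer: -2357589760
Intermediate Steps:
(q + 13652)*(-20530 - 16446) = (50108 + 13652)*(-20530 - 16446) = 63760*(-36976) = -2357589760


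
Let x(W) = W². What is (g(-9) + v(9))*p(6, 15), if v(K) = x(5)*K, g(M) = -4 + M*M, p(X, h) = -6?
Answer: -1812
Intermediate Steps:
g(M) = -4 + M²
v(K) = 25*K (v(K) = 5²*K = 25*K)
(g(-9) + v(9))*p(6, 15) = ((-4 + (-9)²) + 25*9)*(-6) = ((-4 + 81) + 225)*(-6) = (77 + 225)*(-6) = 302*(-6) = -1812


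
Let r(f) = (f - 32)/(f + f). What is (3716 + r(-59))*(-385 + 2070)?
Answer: 739005615/118 ≈ 6.2628e+6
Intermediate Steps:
r(f) = (-32 + f)/(2*f) (r(f) = (-32 + f)/((2*f)) = (-32 + f)*(1/(2*f)) = (-32 + f)/(2*f))
(3716 + r(-59))*(-385 + 2070) = (3716 + (1/2)*(-32 - 59)/(-59))*(-385 + 2070) = (3716 + (1/2)*(-1/59)*(-91))*1685 = (3716 + 91/118)*1685 = (438579/118)*1685 = 739005615/118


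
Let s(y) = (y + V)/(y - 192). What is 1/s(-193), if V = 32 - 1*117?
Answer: 385/278 ≈ 1.3849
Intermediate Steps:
V = -85 (V = 32 - 117 = -85)
s(y) = (-85 + y)/(-192 + y) (s(y) = (y - 85)/(y - 192) = (-85 + y)/(-192 + y))
1/s(-193) = 1/((-85 - 193)/(-192 - 193)) = 1/(-278/(-385)) = 1/(-1/385*(-278)) = 1/(278/385) = 385/278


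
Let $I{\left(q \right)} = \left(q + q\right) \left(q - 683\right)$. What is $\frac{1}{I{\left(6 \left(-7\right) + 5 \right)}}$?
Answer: $\frac{1}{53280} \approx 1.8769 \cdot 10^{-5}$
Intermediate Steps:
$I{\left(q \right)} = 2 q \left(-683 + q\right)$
$\frac{1}{I{\left(6 \left(-7\right) + 5 \right)}} = \frac{1}{2 \left(6 \left(-7\right) + 5\right) \left(-683 + \left(6 \left(-7\right) + 5\right)\right)} = \frac{1}{2 \left(-42 + 5\right) \left(-683 + \left(-42 + 5\right)\right)} = \frac{1}{2 \left(-37\right) \left(-683 - 37\right)} = \frac{1}{2 \left(-37\right) \left(-720\right)} = \frac{1}{53280}$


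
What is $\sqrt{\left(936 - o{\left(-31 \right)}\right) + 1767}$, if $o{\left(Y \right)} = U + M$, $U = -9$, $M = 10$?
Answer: $\sqrt{2702} \approx 51.981$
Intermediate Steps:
$o{\left(Y \right)} = 1$ ($o{\left(Y \right)} = -9 + 10 = 1$)
$\sqrt{\left(936 - o{\left(-31 \right)}\right) + 1767} = \sqrt{\left(936 - 1\right) + 1767} = \sqrt{935 + 1767} = \sqrt{2702}$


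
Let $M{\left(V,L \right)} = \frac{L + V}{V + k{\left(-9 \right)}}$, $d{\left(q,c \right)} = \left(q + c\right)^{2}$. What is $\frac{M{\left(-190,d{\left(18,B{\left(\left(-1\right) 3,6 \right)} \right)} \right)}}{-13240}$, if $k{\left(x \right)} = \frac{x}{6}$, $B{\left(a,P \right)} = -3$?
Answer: $\frac{7}{507092} \approx 1.3804 \cdot 10^{-5}$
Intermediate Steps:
$k{\left(x \right)} = \frac{x}{6}$ ($k{\left(x \right)} = x \frac{1}{6} = \frac{x}{6}$)
$d{\left(q,c \right)} = \left(c + q\right)^{2}$
$M{\left(V,L \right)} = \frac{L + V}{- \frac{3}{2} + V}$ ($M{\left(V,L \right)} = \frac{L + V}{V + \frac{1}{6} \left(-9\right)} = \frac{L + V}{V - \frac{3}{2}} = \frac{L + V}{- \frac{3}{2} + V}$)
$\frac{M{\left(-190,d{\left(18,B{\left(\left(-1\right) 3,6 \right)} \right)} \right)}}{-13240} = \frac{2 \frac{1}{-3 + 2 \left(-190\right)} \left(\left(-3 + 18\right)^{2} - 190\right)}{-13240} = \frac{2 \left(15^{2} - 190\right)}{-3 - 380} \left(- \frac{1}{13240}\right) = \frac{2 \left(225 - 190\right)}{-383} \left(- \frac{1}{13240}\right) = 2 \left(- \frac{1}{383}\right) 35 \left(- \frac{1}{13240}\right) = \left(- \frac{70}{383}\right) \left(- \frac{1}{13240}\right) = \frac{7}{507092}$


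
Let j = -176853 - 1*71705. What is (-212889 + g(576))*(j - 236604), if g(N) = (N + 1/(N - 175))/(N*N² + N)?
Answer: 3957520160001023015531/38316262176 ≈ 1.0329e+11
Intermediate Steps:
j = -248558 (j = -176853 - 71705 = -248558)
g(N) = (N + 1/(-175 + N))/(N + N³) (g(N) = (N + 1/(-175 + N))/(N³ + N) = (N + 1/(-175 + N))/(N + N³))
(-212889 + g(576))*(j - 236604) = (-212889 + (1 + 576² - 175*576)/(576*(-175 + 576 + 576³ - 175*576²)))*(-248558 - 236604) = (-212889 + (1 + 331776 - 100800)/(576*(-175 + 576 + 191102976 - 175*331776)))*(-485162) = (-212889 + (1/576)*230977/(-175 + 576 + 191102976 - 58060800))*(-485162) = (-212889 + (1/576)*230977/133042577)*(-485162) = (-212889 + (1/576)*(1/133042577)*230977)*(-485162) = (-212889 + 230977/76632524352)*(-485162) = -16314221476541951/76632524352*(-485162) = 3957520160001023015531/38316262176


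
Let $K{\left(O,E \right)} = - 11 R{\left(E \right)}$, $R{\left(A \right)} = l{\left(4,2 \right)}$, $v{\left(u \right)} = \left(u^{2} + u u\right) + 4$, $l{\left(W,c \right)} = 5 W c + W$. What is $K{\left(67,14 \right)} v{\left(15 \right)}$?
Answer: $-219736$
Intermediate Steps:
$l{\left(W,c \right)} = W + 5 W c$ ($l{\left(W,c \right)} = 5 W c + W = W + 5 W c$)
$v{\left(u \right)} = 4 + 2 u^{2}$ ($v{\left(u \right)} = \left(u^{2} + u^{2}\right) + 4 = 2 u^{2} + 4 = 4 + 2 u^{2}$)
$R{\left(A \right)} = 44$ ($R{\left(A \right)} = 4 \left(1 + 5 \cdot 2\right) = 4 \left(1 + 10\right) = 4 \cdot 11 = 44$)
$K{\left(O,E \right)} = -484$ ($K{\left(O,E \right)} = \left(-11\right) 44 = -484$)
$K{\left(67,14 \right)} v{\left(15 \right)} = - 484 \left(4 + 2 \cdot 15^{2}\right) = - 484 \left(4 + 2 \cdot 225\right) = - 484 \left(4 + 450\right) = \left(-484\right) 454 = -219736$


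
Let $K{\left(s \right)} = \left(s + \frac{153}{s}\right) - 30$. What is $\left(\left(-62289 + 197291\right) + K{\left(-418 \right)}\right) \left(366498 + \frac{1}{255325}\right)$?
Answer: $\frac{5263039904792468569}{106725850} \approx 4.9314 \cdot 10^{10}$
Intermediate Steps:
$K{\left(s \right)} = -30 + s + \frac{153}{s}$
$\left(\left(-62289 + 197291\right) + K{\left(-418 \right)}\right) \left(366498 + \frac{1}{255325}\right) = \left(\left(-62289 + 197291\right) - \left(448 + \frac{153}{418}\right)\right) \left(366498 + \frac{1}{255325}\right) = \left(135002 - \frac{187417}{418}\right) \left(366498 + \frac{1}{255325}\right) = \left(135002 - \frac{187417}{418}\right) \frac{93576101851}{255325} = \frac{56243419}{418} \cdot \frac{93576101851}{255325} = \frac{5263039904792468569}{106725850}$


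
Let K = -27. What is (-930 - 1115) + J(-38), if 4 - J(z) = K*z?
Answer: -3067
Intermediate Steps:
J(z) = 4 + 27*z (J(z) = 4 - (-27)*z = 4 + 27*z)
(-930 - 1115) + J(-38) = (-930 - 1115) + (4 + 27*(-38)) = -2045 + (4 - 1026) = -2045 - 1022 = -3067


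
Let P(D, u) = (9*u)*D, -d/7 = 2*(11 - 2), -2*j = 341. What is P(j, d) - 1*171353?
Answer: 21994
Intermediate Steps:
j = -341/2 (j = -½*341 = -341/2 ≈ -170.50)
d = -126 (d = -14*(11 - 2) = -14*9 = -7*18 = -126)
P(D, u) = 9*D*u
P(j, d) - 1*171353 = 9*(-341/2)*(-126) - 1*171353 = 193347 - 171353 = 21994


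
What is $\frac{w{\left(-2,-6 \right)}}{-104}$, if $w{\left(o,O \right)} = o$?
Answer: $\frac{1}{52} \approx 0.019231$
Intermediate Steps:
$\frac{w{\left(-2,-6 \right)}}{-104} = \frac{1}{-104} \left(-2\right) = \left(- \frac{1}{104}\right) \left(-2\right) = \frac{1}{52}$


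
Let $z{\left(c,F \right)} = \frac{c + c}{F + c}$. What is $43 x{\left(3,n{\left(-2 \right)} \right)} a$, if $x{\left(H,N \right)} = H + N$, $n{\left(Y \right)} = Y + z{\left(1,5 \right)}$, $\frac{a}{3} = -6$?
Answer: $-1032$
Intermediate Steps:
$a = -18$ ($a = 3 \left(-6\right) = -18$)
$z{\left(c,F \right)} = \frac{2 c}{F + c}$
$n{\left(Y \right)} = \frac{1}{3} + Y$ ($n{\left(Y \right)} = Y + 2 \cdot 1 \frac{1}{5 + 1} = Y + 2 \cdot 1 \cdot \frac{1}{6} = Y + \frac{1}{3} = \frac{1}{3} + Y$)
$43 x{\left(3,n{\left(-2 \right)} \right)} a = 43 \left(3 + \left(\frac{1}{3} - 2\right)\right) \left(-18\right) = 43 \left(3 - \frac{5}{3}\right) \left(-18\right) = 43 \cdot \frac{4}{3} \left(-18\right) = \frac{172}{3} \left(-18\right) = -1032$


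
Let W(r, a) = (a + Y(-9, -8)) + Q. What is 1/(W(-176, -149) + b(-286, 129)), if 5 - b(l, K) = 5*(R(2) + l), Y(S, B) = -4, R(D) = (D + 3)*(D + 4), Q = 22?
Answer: 1/1154 ≈ 0.00086655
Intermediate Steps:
R(D) = (3 + D)*(4 + D)
b(l, K) = -145 - 5*l (b(l, K) = 5 - 5*((12 + 2² + 7*2) + l) = 5 - 5*((12 + 4 + 14) + l) = 5 - 5*(30 + l) = 5 - (150 + 5*l) = 5 + (-150 - 5*l) = -145 - 5*l)
W(r, a) = 18 + a (W(r, a) = (a - 4) + 22 = (-4 + a) + 22 = 18 + a)
1/(W(-176, -149) + b(-286, 129)) = 1/((18 - 149) + (-145 - 5*(-286))) = 1/(-131 + (-145 + 1430)) = 1/(-131 + 1285) = 1/1154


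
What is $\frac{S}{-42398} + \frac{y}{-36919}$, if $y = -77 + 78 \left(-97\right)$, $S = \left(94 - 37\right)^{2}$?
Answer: $\frac{204098083}{1565291762} \approx 0.13039$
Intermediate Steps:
$S = 3249$ ($S = 57^{2} = 3249$)
$y = -7643$ ($y = -77 - 7566 = -7643$)
$\frac{S}{-42398} + \frac{y}{-36919} = \frac{3249}{-42398} - \frac{7643}{-36919} = 3249 \left(- \frac{1}{42398}\right) - - \frac{7643}{36919} = - \frac{3249}{42398} + \frac{7643}{36919} = \frac{204098083}{1565291762}$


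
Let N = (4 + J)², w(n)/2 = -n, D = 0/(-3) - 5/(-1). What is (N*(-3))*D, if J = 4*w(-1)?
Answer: -2160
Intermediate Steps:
D = 5 (D = 0*(-⅓) - 5*(-1) = 0 + 5 = 5)
w(n) = -2*n (w(n) = 2*(-n) = -2*n)
J = 8 (J = 4*(-2*(-1)) = 4*2 = 8)
N = 144 (N = (4 + 8)² = 12² = 144)
(N*(-3))*D = (144*(-3))*5 = -432*5 = -2160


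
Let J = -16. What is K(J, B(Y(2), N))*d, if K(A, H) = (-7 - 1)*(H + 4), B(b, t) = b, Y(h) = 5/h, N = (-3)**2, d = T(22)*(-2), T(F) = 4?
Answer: 416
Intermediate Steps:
d = -8 (d = 4*(-2) = -8)
N = 9
K(A, H) = -32 - 8*H (K(A, H) = -8*(4 + H) = -32 - 8*H)
K(J, B(Y(2), N))*d = (-32 - 40/2)*(-8) = (-32 - 8*5/2)*(-8) = (-32 - 20)*(-8) = -52*(-8) = 416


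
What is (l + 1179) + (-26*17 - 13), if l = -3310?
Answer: -2586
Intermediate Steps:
(l + 1179) + (-26*17 - 13) = (-3310 + 1179) + (-26*17 - 13) = -2131 + (-442 - 13) = -2131 - 455 = -2586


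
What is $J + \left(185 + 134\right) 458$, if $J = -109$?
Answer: $145993$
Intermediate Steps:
$J + \left(185 + 134\right) 458 = -109 + \left(185 + 134\right) 458 = -109 + 319 \cdot 458 = -109 + 146102 = 145993$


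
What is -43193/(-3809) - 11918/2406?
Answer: 29263348/4582227 ≈ 6.3863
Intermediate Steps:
-43193/(-3809) - 11918/2406 = -43193*(-1/3809) - 11918*1/2406 = 43193/3809 - 5959/1203 = 29263348/4582227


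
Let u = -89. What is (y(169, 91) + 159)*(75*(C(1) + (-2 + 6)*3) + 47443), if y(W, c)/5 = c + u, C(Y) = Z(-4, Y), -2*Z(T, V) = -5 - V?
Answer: 8207992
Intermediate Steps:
Z(T, V) = 5/2 + V/2 (Z(T, V) = -(-5 - V)/2 = 5/2 + V/2)
C(Y) = 5/2 + Y/2
y(W, c) = -445 + 5*c (y(W, c) = 5*(c - 89) = 5*(-89 + c) = -445 + 5*c)
(y(169, 91) + 159)*(75*(C(1) + (-2 + 6)*3) + 47443) = ((-445 + 5*91) + 159)*(75*((5/2 + (½)*1) + (-2 + 6)*3) + 47443) = ((-445 + 455) + 159)*(75*((5/2 + ½) + 4*3) + 47443) = (10 + 159)*(75*(3 + 12) + 47443) = 169*(75*15 + 47443) = 169*(1125 + 47443) = 169*48568 = 8207992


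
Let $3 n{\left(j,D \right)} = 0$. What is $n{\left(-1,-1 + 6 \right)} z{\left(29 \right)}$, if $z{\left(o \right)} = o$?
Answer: $0$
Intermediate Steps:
$n{\left(j,D \right)} = 0$ ($n{\left(j,D \right)} = \frac{1}{3} \cdot 0 = 0$)
$n{\left(-1,-1 + 6 \right)} z{\left(29 \right)} = 0 \cdot 29 = 0$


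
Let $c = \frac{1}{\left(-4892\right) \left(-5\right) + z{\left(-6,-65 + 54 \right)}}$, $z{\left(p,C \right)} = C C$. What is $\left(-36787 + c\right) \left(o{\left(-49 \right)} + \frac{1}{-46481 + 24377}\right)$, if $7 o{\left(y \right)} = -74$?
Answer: $\frac{105650202347567}{271669212} \approx 3.8889 \cdot 10^{5}$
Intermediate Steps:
$z{\left(p,C \right)} = C^{2}$
$o{\left(y \right)} = - \frac{74}{7}$ ($o{\left(y \right)} = \frac{1}{7} \left(-74\right) = - \frac{74}{7}$)
$c = \frac{1}{24581}$ ($c = \frac{1}{\left(-4892\right) \left(-5\right) + \left(-65 + 54\right)^{2}} = \frac{1}{24460 + \left(-11\right)^{2}} = \frac{1}{24460 + 121} = \frac{1}{24581} \approx 4.0682 \cdot 10^{-5}$)
$\left(-36787 + c\right) \left(o{\left(-49 \right)} + \frac{1}{-46481 + 24377}\right) = \left(-36787 + \frac{1}{24581}\right) \left(- \frac{74}{7} + \frac{1}{-46481 + 24377}\right) = - \frac{904261246 \left(- \frac{74}{7} + \frac{1}{-22104}\right)}{24581} = - \frac{904261246 \left(- \frac{74}{7} - \frac{1}{22104}\right)}{24581} = \left(- \frac{904261246}{24581}\right) \left(- \frac{1635703}{154728}\right) = \frac{105650202347567}{271669212}$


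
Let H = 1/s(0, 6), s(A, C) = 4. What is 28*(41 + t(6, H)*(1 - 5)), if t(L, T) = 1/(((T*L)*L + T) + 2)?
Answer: 51212/45 ≈ 1138.0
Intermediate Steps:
H = ¼ (H = 1/4 = ¼ ≈ 0.25000)
t(L, T) = 1/(2 + T + T*L²) (t(L, T) = 1/(((L*T)*L + T) + 2) = 1/((T*L² + T) + 2) = 1/((T + T*L²) + 2) = 1/(2 + T + T*L²))
28*(41 + t(6, H)*(1 - 5)) = 28*(41 + (1 - 5)/(2 + ¼ + (¼)*6²)) = 28*(41 - 4/(2 + ¼ + (¼)*36)) = 28*(41 - 4/(2 + ¼ + 9)) = 28*(41 - 4/(45/4)) = 28*(41 + (4/45)*(-4)) = 28*(41 - 16/45) = 28*(1829/45) = 51212/45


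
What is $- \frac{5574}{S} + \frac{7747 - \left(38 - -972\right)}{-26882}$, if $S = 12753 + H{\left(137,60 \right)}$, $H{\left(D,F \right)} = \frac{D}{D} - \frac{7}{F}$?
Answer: $- \frac{14145790801}{20570993506} \approx -0.68766$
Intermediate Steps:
$H{\left(D,F \right)} = 1 - \frac{7}{F}$
$S = \frac{765233}{60}$ ($S = 12753 + \frac{-7 + 60}{60} = 12753 + \frac{1}{60} \cdot 53 = 12753 + \frac{53}{60} = \frac{765233}{60} \approx 12754.0$)
$- \frac{5574}{S} + \frac{7747 - \left(38 - -972\right)}{-26882} = - \frac{5574}{\frac{765233}{60}} + \frac{7747 - \left(38 - -972\right)}{-26882} = \left(-5574\right) \frac{60}{765233} + \left(7747 - \left(38 + 972\right)\right) \left(- \frac{1}{26882}\right) = - \frac{334440}{765233} + \left(7747 - 1010\right) \left(- \frac{1}{26882}\right) = - \frac{334440}{765233} + 6737 \left(- \frac{1}{26882}\right) = - \frac{334440}{765233} - \frac{6737}{26882} = - \frac{14145790801}{20570993506}$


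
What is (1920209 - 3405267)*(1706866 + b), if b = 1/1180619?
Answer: -2992627147820618190/1180619 ≈ -2.5348e+12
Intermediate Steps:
b = 1/1180619 ≈ 8.4701e-7
(1920209 - 3405267)*(1706866 + b) = (1920209 - 3405267)*(1706866 + 1/1180619) = -1485058*2015158430055/1180619 = -2992627147820618190/1180619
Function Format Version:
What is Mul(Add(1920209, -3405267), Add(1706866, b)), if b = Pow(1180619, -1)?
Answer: Rational(-2992627147820618190, 1180619) ≈ -2.5348e+12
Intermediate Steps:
b = Rational(1, 1180619) ≈ 8.4701e-7
Mul(Add(1920209, -3405267), Add(1706866, b)) = Mul(Add(1920209, -3405267), Add(1706866, Rational(1, 1180619))) = Mul(-1485058, Rational(2015158430055, 1180619)) = Rational(-2992627147820618190, 1180619)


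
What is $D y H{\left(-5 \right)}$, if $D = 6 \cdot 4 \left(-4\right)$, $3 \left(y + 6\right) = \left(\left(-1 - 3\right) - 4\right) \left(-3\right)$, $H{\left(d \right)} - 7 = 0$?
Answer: $-1344$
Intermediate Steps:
$H{\left(d \right)} = 7$ ($H{\left(d \right)} = 7 + 0 = 7$)
$y = 2$ ($y = -6 + \frac{\left(\left(-1 - 3\right) - 4\right) \left(-3\right)}{3} = -6 + \frac{\left(-4 - 4\right) \left(-3\right)}{3} = -6 + \frac{\left(-8\right) \left(-3\right)}{3} = -6 + \frac{1}{3} \cdot 24 = -6 + 8 = 2$)
$D = -96$ ($D = 24 \left(-4\right) = -96$)
$D y H{\left(-5 \right)} = \left(-96\right) 2 \cdot 7 = \left(-192\right) 7 = -1344$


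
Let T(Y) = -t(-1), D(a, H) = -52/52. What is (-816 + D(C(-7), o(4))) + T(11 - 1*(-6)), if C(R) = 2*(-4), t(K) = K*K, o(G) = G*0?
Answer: -818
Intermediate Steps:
o(G) = 0
t(K) = K²
C(R) = -8
D(a, H) = -1 (D(a, H) = -52*1/52 = -1)
T(Y) = -1 (T(Y) = -1*(-1)² = -1*1 = -1)
(-816 + D(C(-7), o(4))) + T(11 - 1*(-6)) = (-816 - 1) - 1 = -817 - 1 = -818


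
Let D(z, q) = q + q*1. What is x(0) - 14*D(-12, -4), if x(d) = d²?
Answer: 112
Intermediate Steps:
D(z, q) = 2*q (D(z, q) = q + q = 2*q)
x(0) - 14*D(-12, -4) = 0² - 28*(-4) = 0 - 14*(-8) = 0 + 112 = 112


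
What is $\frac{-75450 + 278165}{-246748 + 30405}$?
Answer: $- \frac{202715}{216343} \approx -0.93701$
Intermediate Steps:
$\frac{-75450 + 278165}{-246748 + 30405} = \frac{202715}{-216343} = 202715 \left(- \frac{1}{216343}\right) = - \frac{202715}{216343}$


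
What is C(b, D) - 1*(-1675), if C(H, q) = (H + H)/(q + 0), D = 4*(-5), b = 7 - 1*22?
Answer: 3353/2 ≈ 1676.5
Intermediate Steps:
b = -15 (b = 7 - 22 = -15)
D = -20
C(H, q) = 2*H/q (C(H, q) = (2*H)/q = 2*H/q)
C(b, D) - 1*(-1675) = 2*(-15)/(-20) - 1*(-1675) = 2*(-15)*(-1/20) + 1675 = 3/2 + 1675 = 3353/2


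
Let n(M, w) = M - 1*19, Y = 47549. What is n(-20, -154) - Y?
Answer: -47588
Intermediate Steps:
n(M, w) = -19 + M (n(M, w) = M - 19 = -19 + M)
n(-20, -154) - Y = (-19 - 20) - 1*47549 = -39 - 47549 = -47588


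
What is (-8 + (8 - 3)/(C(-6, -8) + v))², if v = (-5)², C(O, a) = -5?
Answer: 961/16 ≈ 60.063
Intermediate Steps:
v = 25
(-8 + (8 - 3)/(C(-6, -8) + v))² = (-8 + (8 - 3)/(-5 + 25))² = (-8 + 5/20)² = (-8 + 5*(1/20))² = (-8 + ¼)² = (-31/4)² = 961/16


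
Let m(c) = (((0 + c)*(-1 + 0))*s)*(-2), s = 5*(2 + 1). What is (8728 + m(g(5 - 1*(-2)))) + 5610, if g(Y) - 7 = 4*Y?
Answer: 15388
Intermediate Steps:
s = 15 (s = 5*3 = 15)
g(Y) = 7 + 4*Y
m(c) = 30*c (m(c) = (((0 + c)*(-1 + 0))*15)*(-2) = ((c*(-1))*15)*(-2) = (-c*15)*(-2) = -15*c*(-2) = 30*c)
(8728 + m(g(5 - 1*(-2)))) + 5610 = (8728 + 30*(7 + 4*(5 - 1*(-2)))) + 5610 = (8728 + 30*(7 + 4*(5 + 2))) + 5610 = (8728 + 30*(7 + 4*7)) + 5610 = (8728 + 30*(7 + 28)) + 5610 = (8728 + 30*35) + 5610 = (8728 + 1050) + 5610 = 9778 + 5610 = 15388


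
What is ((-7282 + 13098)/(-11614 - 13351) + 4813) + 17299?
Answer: 552020264/24965 ≈ 22112.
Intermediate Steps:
((-7282 + 13098)/(-11614 - 13351) + 4813) + 17299 = (5816/(-24965) + 4813) + 17299 = (5816*(-1/24965) + 4813) + 17299 = (-5816/24965 + 4813) + 17299 = 120150729/24965 + 17299 = 552020264/24965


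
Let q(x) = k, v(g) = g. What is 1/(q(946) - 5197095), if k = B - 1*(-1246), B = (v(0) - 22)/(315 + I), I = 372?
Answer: -687/3569548285 ≈ -1.9246e-7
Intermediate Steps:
B = -22/687 (B = (0 - 22)/(315 + 372) = -22/687 ≈ -0.032023)
k = 855980/687 (k = -22/687 - 1*(-1246) = -22/687 + 1246 = 855980/687 ≈ 1246.0)
q(x) = 855980/687
1/(q(946) - 5197095) = 1/(855980/687 - 5197095) = 1/(-3569548285/687) = -687/3569548285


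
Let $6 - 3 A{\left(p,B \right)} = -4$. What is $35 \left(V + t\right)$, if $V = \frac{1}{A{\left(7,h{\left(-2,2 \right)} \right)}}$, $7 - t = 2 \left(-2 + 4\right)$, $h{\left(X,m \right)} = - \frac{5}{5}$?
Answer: $\frac{231}{2} \approx 115.5$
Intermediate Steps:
$h{\left(X,m \right)} = -1$ ($h{\left(X,m \right)} = \left(-5\right) \frac{1}{5} = -1$)
$A{\left(p,B \right)} = \frac{10}{3}$ ($A{\left(p,B \right)} = 2 - - \frac{4}{3} = 2 + \frac{4}{3} = \frac{10}{3}$)
$t = 3$ ($t = 7 - 2 \left(-2 + 4\right) = 7 - 2 \cdot 2 = 7 - 4 = 3$)
$V = \frac{3}{10}$ ($V = \frac{1}{\frac{10}{3}} = \frac{3}{10} \approx 0.3$)
$35 \left(V + t\right) = 35 \left(\frac{3}{10} + 3\right) = 35 \cdot \frac{33}{10} = \frac{231}{2}$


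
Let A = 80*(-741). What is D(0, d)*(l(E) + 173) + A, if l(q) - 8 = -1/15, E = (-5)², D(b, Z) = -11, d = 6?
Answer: -919054/15 ≈ -61270.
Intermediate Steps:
E = 25
l(q) = 119/15 (l(q) = 8 - 1/15 = 119/15)
A = -59280
D(0, d)*(l(E) + 173) + A = -11*(119/15 + 173) - 59280 = -11*2714/15 - 59280 = -29854/15 - 59280 = -919054/15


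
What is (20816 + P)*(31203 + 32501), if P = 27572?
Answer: 3082509152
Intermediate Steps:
(20816 + P)*(31203 + 32501) = (20816 + 27572)*(31203 + 32501) = 48388*63704 = 3082509152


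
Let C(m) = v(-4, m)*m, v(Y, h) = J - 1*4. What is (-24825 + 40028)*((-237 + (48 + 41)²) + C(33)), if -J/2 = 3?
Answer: 111802862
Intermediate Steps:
J = -6 (J = -2*3 = -6)
v(Y, h) = -10 (v(Y, h) = -6 - 1*4 = -6 - 4 = -10)
C(m) = -10*m
(-24825 + 40028)*((-237 + (48 + 41)²) + C(33)) = (-24825 + 40028)*((-237 + (48 + 41)²) - 10*33) = 15203*((-237 + 89²) - 330) = 15203*((-237 + 7921) - 330) = 15203*(7684 - 330) = 15203*7354 = 111802862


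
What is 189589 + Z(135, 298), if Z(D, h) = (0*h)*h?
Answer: 189589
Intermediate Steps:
Z(D, h) = 0 (Z(D, h) = 0*h = 0)
189589 + Z(135, 298) = 189589 + 0 = 189589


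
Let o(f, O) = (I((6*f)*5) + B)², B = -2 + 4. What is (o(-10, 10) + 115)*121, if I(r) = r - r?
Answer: 14399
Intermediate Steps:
B = 2
I(r) = 0
o(f, O) = 4 (o(f, O) = (0 + 2)² = 2² = 4)
(o(-10, 10) + 115)*121 = (4 + 115)*121 = 119*121 = 14399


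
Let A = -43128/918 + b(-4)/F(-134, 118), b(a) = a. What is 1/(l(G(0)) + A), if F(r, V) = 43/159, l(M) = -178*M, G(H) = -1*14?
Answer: 2193/5329492 ≈ 0.00041148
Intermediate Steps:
G(H) = -14
F(r, V) = 43/159 (F(r, V) = 43*(1/159) = 43/159)
A = -135464/2193 (A = -43128/918 - 4/43/159 = -43128*1/918 - 4*159/43 = -2396/51 - 636/43 = -135464/2193 ≈ -61.771)
1/(l(G(0)) + A) = 1/(-178*(-14) - 135464/2193) = 1/(2492 - 135464/2193) = 1/(5329492/2193) = 2193/5329492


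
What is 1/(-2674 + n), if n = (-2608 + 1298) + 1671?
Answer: -1/2313 ≈ -0.00043234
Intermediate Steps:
n = 361 (n = -1310 + 1671 = 361)
1/(-2674 + n) = 1/(-2674 + 361) = 1/(-2313) = -1/2313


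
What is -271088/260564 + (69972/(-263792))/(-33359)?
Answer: -149094504336791/143307550845812 ≈ -1.0404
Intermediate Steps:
-271088/260564 + (69972/(-263792))/(-33359) = -271088*1/260564 + (69972*(-1/263792))*(-1/33359) = -67772/65141 - 17493/65948*(-1/33359) = -67772/65141 + 17493/2199959332 = -149094504336791/143307550845812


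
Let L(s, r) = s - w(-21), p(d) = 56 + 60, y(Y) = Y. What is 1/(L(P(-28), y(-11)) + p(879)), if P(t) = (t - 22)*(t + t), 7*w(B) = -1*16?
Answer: 7/20428 ≈ 0.00034267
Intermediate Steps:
w(B) = -16/7 (w(B) = (-1*16)/7 = (⅐)*(-16) = -16/7)
p(d) = 116
P(t) = 2*t*(-22 + t) (P(t) = (-22 + t)*(2*t) = 2*t*(-22 + t))
L(s, r) = 16/7 + s (L(s, r) = s - 1*(-16/7) = s + 16/7 = 16/7 + s)
1/(L(P(-28), y(-11)) + p(879)) = 1/((16/7 + 2*(-28)*(-22 - 28)) + 116) = 1/((16/7 + 2*(-28)*(-50)) + 116) = 1/((16/7 + 2800) + 116) = 1/(19616/7 + 116) = 1/(20428/7) = 7/20428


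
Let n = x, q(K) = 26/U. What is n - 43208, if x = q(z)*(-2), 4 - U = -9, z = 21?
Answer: -43212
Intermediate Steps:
U = 13 (U = 4 - 1*(-9) = 4 + 9 = 13)
q(K) = 2 (q(K) = 26/13 = 26*(1/13) = 2)
x = -4 (x = 2*(-2) = -4)
n = -4
n - 43208 = -4 - 43208 = -43212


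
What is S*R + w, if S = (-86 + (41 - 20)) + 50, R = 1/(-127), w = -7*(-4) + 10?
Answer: 4841/127 ≈ 38.118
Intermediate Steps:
w = 38 (w = 28 + 10 = 38)
R = -1/127 ≈ -0.0078740
S = -15 (S = (-86 + 21) + 50 = -65 + 50 = -15)
S*R + w = -15*(-1/127) + 38 = 15/127 + 38 = 4841/127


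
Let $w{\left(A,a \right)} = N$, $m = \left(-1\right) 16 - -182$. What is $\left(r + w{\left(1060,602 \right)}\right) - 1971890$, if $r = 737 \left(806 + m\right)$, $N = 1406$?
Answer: $-1254120$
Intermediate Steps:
$m = 166$ ($m = -16 + 182 = 166$)
$w{\left(A,a \right)} = 1406$
$r = 716364$ ($r = 737 \left(806 + 166\right) = 737 \cdot 972 = 716364$)
$\left(r + w{\left(1060,602 \right)}\right) - 1971890 = \left(716364 + 1406\right) - 1971890 = 717770 - 1971890 = -1254120$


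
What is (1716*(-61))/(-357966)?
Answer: 17446/59661 ≈ 0.29242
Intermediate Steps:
(1716*(-61))/(-357966) = -104676*(-1/357966) = 17446/59661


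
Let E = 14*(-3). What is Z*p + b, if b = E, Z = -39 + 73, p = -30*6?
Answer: -6162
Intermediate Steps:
p = -180
Z = 34
E = -42
b = -42
Z*p + b = 34*(-180) - 42 = -6120 - 42 = -6162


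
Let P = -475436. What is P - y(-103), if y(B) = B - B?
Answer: -475436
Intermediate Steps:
y(B) = 0
P - y(-103) = -475436 - 1*0 = -475436 + 0 = -475436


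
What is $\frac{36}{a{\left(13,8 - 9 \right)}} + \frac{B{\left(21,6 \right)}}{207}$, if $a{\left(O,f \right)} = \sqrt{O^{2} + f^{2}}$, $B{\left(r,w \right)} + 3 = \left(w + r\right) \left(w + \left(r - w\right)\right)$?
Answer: $\frac{188}{69} + \frac{18 \sqrt{170}}{85} \approx 5.4857$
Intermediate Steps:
$B{\left(r,w \right)} = -3 + r \left(r + w\right)$ ($B{\left(r,w \right)} = -3 + \left(w + r\right) \left(w + \left(r - w\right)\right) = -3 + \left(r + w\right) r = -3 + r \left(r + w\right)$)
$\frac{36}{a{\left(13,8 - 9 \right)}} + \frac{B{\left(21,6 \right)}}{207} = \frac{36}{\sqrt{13^{2} + \left(8 - 9\right)^{2}}} + \frac{-3 + 21^{2} + 21 \cdot 6}{207} = \frac{36}{\sqrt{169 + \left(-1\right)^{2}}} + \left(-3 + 441 + 126\right) \frac{1}{207} = \frac{36}{\sqrt{169 + 1}} + 564 \cdot \frac{1}{207} = \frac{36}{\sqrt{170}} + \frac{188}{69} = 36 \frac{\sqrt{170}}{170} + \frac{188}{69} = \frac{18 \sqrt{170}}{85} + \frac{188}{69} = \frac{188}{69} + \frac{18 \sqrt{170}}{85}$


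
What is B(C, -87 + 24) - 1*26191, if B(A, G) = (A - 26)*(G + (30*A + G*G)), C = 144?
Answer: 944477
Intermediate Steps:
B(A, G) = (-26 + A)*(G + G² + 30*A) (B(A, G) = (-26 + A)*(G + (30*A + G²)) = (-26 + A)*(G + (G² + 30*A)) = (-26 + A)*(G + G² + 30*A))
B(C, -87 + 24) - 1*26191 = (-780*144 - 26*(-87 + 24) - 26*(-87 + 24)² + 30*144² + 144*(-87 + 24) + 144*(-87 + 24)²) - 1*26191 = (-112320 - 26*(-63) - 26*(-63)² + 30*20736 + 144*(-63) + 144*(-63)²) - 26191 = (-112320 + 1638 - 26*3969 + 622080 - 9072 + 144*3969) - 26191 = (-112320 + 1638 - 103194 + 622080 - 9072 + 571536) - 26191 = 970668 - 26191 = 944477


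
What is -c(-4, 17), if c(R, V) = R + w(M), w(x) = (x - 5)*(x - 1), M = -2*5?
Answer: -161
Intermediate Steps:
M = -10
w(x) = (-1 + x)*(-5 + x) (w(x) = (-5 + x)*(-1 + x) = (-1 + x)*(-5 + x))
c(R, V) = 165 + R (c(R, V) = R + (5 + (-10)² - 6*(-10)) = R + (5 + 100 + 60) = R + 165 = 165 + R)
-c(-4, 17) = -(165 - 4) = -1*161 = -161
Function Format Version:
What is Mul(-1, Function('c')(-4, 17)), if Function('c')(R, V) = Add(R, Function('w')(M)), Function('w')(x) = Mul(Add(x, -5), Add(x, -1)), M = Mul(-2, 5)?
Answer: -161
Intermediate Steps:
M = -10
Function('w')(x) = Mul(Add(-1, x), Add(-5, x)) (Function('w')(x) = Mul(Add(-5, x), Add(-1, x)) = Mul(Add(-1, x), Add(-5, x)))
Function('c')(R, V) = Add(165, R) (Function('c')(R, V) = Add(R, Add(5, Pow(-10, 2), Mul(-6, -10))) = Add(R, Add(5, 100, 60)) = Add(R, 165) = Add(165, R))
Mul(-1, Function('c')(-4, 17)) = Mul(-1, Add(165, -4)) = Mul(-1, 161) = -161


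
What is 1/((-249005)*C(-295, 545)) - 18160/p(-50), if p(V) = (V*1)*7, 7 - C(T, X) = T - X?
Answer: 2188614507/42181447 ≈ 51.886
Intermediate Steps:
C(T, X) = 7 + X - T (C(T, X) = 7 - (T - X) = 7 + (X - T) = 7 + X - T)
p(V) = 7*V (p(V) = V*7 = 7*V)
1/((-249005)*C(-295, 545)) - 18160/p(-50) = 1/((-249005)*(7 + 545 - 1*(-295))) - 18160/(7*(-50)) = -1/(249005*(7 + 545 + 295)) - 18160/(-350) = -1/249005/847 - 18160*(-1/350) = -1/249005*1/847 + 1816/35 = -1/210907235 + 1816/35 = 2188614507/42181447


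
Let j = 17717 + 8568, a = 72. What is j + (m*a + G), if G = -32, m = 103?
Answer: 33669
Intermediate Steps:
j = 26285
j + (m*a + G) = 26285 + (103*72 - 32) = 26285 + (7416 - 32) = 26285 + 7384 = 33669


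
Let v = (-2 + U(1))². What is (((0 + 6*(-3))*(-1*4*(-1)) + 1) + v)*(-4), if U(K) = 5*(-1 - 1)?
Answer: -292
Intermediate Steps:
U(K) = -10 (U(K) = 5*(-2) = -10)
v = 144 (v = (-2 - 10)² = (-12)² = 144)
(((0 + 6*(-3))*(-1*4*(-1)) + 1) + v)*(-4) = (((0 + 6*(-3))*(-1*4*(-1)) + 1) + 144)*(-4) = (((0 - 18)*(-4*(-1)) + 1) + 144)*(-4) = ((-18*4 + 1) + 144)*(-4) = ((-72 + 1) + 144)*(-4) = (-71 + 144)*(-4) = 73*(-4) = -292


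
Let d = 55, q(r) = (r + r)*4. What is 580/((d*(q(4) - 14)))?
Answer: 58/99 ≈ 0.58586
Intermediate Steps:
q(r) = 8*r (q(r) = (2*r)*4 = 8*r)
580/((d*(q(4) - 14))) = 580/((55*(8*4 - 14))) = 580/((55*(32 - 14))) = 580/((55*18)) = 580/990 = 580*(1/990) = 58/99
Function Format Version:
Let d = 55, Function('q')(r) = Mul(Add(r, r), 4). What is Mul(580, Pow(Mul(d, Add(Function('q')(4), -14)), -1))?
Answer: Rational(58, 99) ≈ 0.58586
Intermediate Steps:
Function('q')(r) = Mul(8, r) (Function('q')(r) = Mul(Mul(2, r), 4) = Mul(8, r))
Mul(580, Pow(Mul(d, Add(Function('q')(4), -14)), -1)) = Mul(580, Pow(Mul(55, Add(Mul(8, 4), -14)), -1)) = Mul(580, Pow(Mul(55, Add(32, -14)), -1)) = Mul(580, Pow(Mul(55, 18), -1)) = Mul(580, Pow(990, -1)) = Mul(580, Rational(1, 990)) = Rational(58, 99)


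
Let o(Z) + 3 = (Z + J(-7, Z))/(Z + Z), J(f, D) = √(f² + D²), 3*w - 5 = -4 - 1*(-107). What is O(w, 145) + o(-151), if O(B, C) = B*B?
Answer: 2587/2 - 5*√914/302 ≈ 1293.0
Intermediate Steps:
w = 36 (w = 5/3 + (-4 - 1*(-107))/3 = 5/3 + (-4 + 107)/3 = 5/3 + (⅓)*103 = 5/3 + 103/3 = 36)
J(f, D) = √(D² + f²)
o(Z) = -3 + (Z + √(49 + Z²))/(2*Z) (o(Z) = -3 + (Z + √(Z² + (-7)²))/(Z + Z) = -3 + (Z + √(Z² + 49))/((2*Z)) = -3 + (Z + √(49 + Z²))*(1/(2*Z)) = -3 + (Z + √(49 + Z²))/(2*Z))
O(B, C) = B²
O(w, 145) + o(-151) = 36² + (½)*(√(49 + (-151)²) - 5*(-151))/(-151) = 1296 + (½)*(-1/151)*(√(49 + 22801) + 755) = 1296 + (½)*(-1/151)*(√22850 + 755) = 1296 + (½)*(-1/151)*(5*√914 + 755) = 1296 + (½)*(-1/151)*(755 + 5*√914) = 1296 + (-5/2 - 5*√914/302) = 2587/2 - 5*√914/302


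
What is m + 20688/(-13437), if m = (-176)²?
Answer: 138734608/4479 ≈ 30974.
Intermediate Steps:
m = 30976
m + 20688/(-13437) = 30976 + 20688/(-13437) = 30976 + 20688*(-1/13437) = 30976 - 6896/4479 = 138734608/4479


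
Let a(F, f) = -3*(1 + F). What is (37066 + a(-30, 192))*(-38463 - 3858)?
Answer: -1572352113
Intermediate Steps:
a(F, f) = -3 - 3*F
(37066 + a(-30, 192))*(-38463 - 3858) = (37066 + (-3 - 3*(-30)))*(-38463 - 3858) = (37066 + (-3 + 90))*(-42321) = (37066 + 87)*(-42321) = 37153*(-42321) = -1572352113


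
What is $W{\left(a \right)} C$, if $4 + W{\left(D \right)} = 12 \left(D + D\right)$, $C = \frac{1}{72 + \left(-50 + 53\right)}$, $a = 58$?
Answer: $\frac{1388}{75} \approx 18.507$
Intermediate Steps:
$C = \frac{1}{75}$ ($C = \frac{1}{72 + 3} = \frac{1}{75} \approx 0.013333$)
$W{\left(D \right)} = -4 + 24 D$ ($W{\left(D \right)} = -4 + 12 \left(D + D\right) = -4 + 12 \cdot 2 D = -4 + 24 D$)
$W{\left(a \right)} C = \left(-4 + 24 \cdot 58\right) \frac{1}{75} = \left(-4 + 1392\right) \frac{1}{75} = 1388 \cdot \frac{1}{75} = \frac{1388}{75}$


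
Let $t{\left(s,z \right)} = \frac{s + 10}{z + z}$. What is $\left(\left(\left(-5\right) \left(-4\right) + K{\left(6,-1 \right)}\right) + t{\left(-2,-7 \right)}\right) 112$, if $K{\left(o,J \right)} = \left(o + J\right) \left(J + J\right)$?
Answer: $1056$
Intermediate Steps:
$K{\left(o,J \right)} = 2 J \left(J + o\right)$ ($K{\left(o,J \right)} = \left(J + o\right) 2 J = 2 J \left(J + o\right)$)
$t{\left(s,z \right)} = \frac{10 + s}{2 z}$
$\left(\left(\left(-5\right) \left(-4\right) + K{\left(6,-1 \right)}\right) + t{\left(-2,-7 \right)}\right) 112 = \left(\left(\left(-5\right) \left(-4\right) + 2 \left(-1\right) \left(-1 + 6\right)\right) + \frac{10 - 2}{2 \left(-7\right)}\right) 112 = \left(\left(20 + 2 \left(-1\right) 5\right) + \frac{1}{2} \left(- \frac{1}{7}\right) 8\right) 112 = \left(\left(20 - 10\right) - \frac{4}{7}\right) 112 = \left(10 - \frac{4}{7}\right) 112 = \frac{66}{7} \cdot 112 = 1056$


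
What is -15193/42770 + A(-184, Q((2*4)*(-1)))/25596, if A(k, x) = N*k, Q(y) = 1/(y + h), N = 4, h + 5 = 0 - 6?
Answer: -105089687/273685230 ≈ -0.38398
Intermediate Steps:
h = -11 (h = -5 + (0 - 6) = -5 - 6 = -11)
Q(y) = 1/(-11 + y) (Q(y) = 1/(y - 11) = 1/(-11 + y))
A(k, x) = 4*k
-15193/42770 + A(-184, Q((2*4)*(-1)))/25596 = -15193/42770 + (4*(-184))/25596 = -15193*1/42770 - 736*1/25596 = -15193/42770 - 184/6399 = -105089687/273685230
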